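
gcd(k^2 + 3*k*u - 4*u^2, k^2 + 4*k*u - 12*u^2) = 1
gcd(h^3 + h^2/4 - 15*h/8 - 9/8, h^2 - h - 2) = h + 1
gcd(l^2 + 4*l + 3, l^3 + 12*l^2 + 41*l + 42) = l + 3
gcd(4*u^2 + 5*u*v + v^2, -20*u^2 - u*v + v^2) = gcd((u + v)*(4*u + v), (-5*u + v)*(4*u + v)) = 4*u + v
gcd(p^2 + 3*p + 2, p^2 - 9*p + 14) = 1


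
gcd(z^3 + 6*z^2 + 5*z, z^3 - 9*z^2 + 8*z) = z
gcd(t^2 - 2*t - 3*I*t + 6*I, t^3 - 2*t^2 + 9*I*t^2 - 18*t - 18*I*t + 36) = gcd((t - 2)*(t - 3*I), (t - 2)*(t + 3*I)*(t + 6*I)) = t - 2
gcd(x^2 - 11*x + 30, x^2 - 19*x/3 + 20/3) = x - 5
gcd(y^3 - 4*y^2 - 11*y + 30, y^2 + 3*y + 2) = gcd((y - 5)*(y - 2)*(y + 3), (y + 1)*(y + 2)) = 1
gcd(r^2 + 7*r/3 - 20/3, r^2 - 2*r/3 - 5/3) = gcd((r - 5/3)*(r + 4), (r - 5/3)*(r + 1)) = r - 5/3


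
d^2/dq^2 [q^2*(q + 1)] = 6*q + 2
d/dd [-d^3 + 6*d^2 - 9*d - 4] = -3*d^2 + 12*d - 9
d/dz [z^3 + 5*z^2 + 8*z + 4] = 3*z^2 + 10*z + 8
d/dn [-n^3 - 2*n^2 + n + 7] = -3*n^2 - 4*n + 1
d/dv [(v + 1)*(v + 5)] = 2*v + 6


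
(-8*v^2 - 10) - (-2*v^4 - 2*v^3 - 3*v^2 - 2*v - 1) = 2*v^4 + 2*v^3 - 5*v^2 + 2*v - 9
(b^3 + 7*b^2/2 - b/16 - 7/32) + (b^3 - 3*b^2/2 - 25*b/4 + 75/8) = 2*b^3 + 2*b^2 - 101*b/16 + 293/32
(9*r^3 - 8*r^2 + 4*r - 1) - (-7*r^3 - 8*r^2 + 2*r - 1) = 16*r^3 + 2*r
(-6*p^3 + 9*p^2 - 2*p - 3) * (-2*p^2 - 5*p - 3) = 12*p^5 + 12*p^4 - 23*p^3 - 11*p^2 + 21*p + 9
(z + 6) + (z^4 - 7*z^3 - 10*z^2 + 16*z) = z^4 - 7*z^3 - 10*z^2 + 17*z + 6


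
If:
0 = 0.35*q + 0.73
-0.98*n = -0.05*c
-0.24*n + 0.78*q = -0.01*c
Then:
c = -724.69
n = -36.97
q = -2.09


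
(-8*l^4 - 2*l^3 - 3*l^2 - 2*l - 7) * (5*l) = -40*l^5 - 10*l^4 - 15*l^3 - 10*l^2 - 35*l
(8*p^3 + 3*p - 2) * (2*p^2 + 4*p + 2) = 16*p^5 + 32*p^4 + 22*p^3 + 8*p^2 - 2*p - 4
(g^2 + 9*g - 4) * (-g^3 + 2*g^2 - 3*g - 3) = -g^5 - 7*g^4 + 19*g^3 - 38*g^2 - 15*g + 12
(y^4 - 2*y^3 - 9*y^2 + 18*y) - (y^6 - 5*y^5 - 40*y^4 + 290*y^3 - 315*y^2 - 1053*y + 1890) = -y^6 + 5*y^5 + 41*y^4 - 292*y^3 + 306*y^2 + 1071*y - 1890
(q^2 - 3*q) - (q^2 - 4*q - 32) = q + 32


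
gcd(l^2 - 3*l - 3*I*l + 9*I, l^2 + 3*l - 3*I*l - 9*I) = l - 3*I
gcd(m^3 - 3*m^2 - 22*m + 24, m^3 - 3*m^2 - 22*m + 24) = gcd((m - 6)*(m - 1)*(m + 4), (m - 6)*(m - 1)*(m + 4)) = m^3 - 3*m^2 - 22*m + 24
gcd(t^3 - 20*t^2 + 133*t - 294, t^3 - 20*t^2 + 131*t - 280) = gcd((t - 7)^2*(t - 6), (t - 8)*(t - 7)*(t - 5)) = t - 7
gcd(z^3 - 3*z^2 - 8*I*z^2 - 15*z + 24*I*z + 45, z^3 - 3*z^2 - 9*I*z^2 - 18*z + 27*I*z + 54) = z^2 + z*(-3 - 3*I) + 9*I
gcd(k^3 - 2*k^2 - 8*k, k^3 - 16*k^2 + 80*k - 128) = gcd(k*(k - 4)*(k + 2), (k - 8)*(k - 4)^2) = k - 4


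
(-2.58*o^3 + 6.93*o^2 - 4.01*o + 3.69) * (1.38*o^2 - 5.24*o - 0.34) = -3.5604*o^5 + 23.0826*o^4 - 40.9698*o^3 + 23.7484*o^2 - 17.9722*o - 1.2546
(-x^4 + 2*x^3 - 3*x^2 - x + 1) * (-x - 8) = x^5 + 6*x^4 - 13*x^3 + 25*x^2 + 7*x - 8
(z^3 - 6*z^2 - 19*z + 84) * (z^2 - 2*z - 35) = z^5 - 8*z^4 - 42*z^3 + 332*z^2 + 497*z - 2940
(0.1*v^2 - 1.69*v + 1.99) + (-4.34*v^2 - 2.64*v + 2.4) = -4.24*v^2 - 4.33*v + 4.39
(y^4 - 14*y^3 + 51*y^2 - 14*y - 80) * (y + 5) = y^5 - 9*y^4 - 19*y^3 + 241*y^2 - 150*y - 400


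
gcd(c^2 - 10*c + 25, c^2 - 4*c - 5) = c - 5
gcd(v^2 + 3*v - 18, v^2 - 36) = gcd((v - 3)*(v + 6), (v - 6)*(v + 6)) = v + 6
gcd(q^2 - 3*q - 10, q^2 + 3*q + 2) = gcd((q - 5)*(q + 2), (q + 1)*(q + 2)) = q + 2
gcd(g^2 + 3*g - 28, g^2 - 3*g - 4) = g - 4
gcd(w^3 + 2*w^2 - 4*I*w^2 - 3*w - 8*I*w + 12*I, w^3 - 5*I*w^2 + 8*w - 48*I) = w - 4*I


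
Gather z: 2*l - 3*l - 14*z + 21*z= -l + 7*z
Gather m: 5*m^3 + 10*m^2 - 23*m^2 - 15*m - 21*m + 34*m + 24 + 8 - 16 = 5*m^3 - 13*m^2 - 2*m + 16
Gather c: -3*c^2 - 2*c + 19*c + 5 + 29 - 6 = -3*c^2 + 17*c + 28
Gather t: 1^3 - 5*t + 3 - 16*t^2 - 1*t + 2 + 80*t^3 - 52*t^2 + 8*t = 80*t^3 - 68*t^2 + 2*t + 6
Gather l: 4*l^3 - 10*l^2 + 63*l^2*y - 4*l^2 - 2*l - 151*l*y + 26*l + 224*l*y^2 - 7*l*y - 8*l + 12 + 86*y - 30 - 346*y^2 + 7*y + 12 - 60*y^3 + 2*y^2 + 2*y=4*l^3 + l^2*(63*y - 14) + l*(224*y^2 - 158*y + 16) - 60*y^3 - 344*y^2 + 95*y - 6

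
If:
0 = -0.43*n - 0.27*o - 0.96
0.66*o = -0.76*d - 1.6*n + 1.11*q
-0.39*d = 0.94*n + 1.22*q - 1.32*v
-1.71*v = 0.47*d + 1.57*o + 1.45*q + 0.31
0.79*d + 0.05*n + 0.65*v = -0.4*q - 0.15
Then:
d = 4.18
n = -4.97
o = 4.35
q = -1.71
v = -3.88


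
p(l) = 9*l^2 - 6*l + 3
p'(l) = 18*l - 6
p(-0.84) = 14.39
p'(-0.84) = -21.12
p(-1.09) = 20.23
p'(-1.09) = -25.62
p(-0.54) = 8.86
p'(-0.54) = -15.72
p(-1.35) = 27.50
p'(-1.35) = -30.30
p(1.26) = 9.73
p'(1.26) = 16.68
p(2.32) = 37.52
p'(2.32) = 35.76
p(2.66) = 50.72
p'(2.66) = 41.88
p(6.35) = 327.80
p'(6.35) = 108.30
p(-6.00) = 363.00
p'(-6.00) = -114.00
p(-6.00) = 363.00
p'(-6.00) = -114.00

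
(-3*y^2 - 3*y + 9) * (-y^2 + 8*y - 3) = 3*y^4 - 21*y^3 - 24*y^2 + 81*y - 27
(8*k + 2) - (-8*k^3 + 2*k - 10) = 8*k^3 + 6*k + 12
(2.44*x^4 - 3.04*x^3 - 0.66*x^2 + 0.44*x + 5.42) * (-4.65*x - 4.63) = -11.346*x^5 + 2.8388*x^4 + 17.1442*x^3 + 1.0098*x^2 - 27.2402*x - 25.0946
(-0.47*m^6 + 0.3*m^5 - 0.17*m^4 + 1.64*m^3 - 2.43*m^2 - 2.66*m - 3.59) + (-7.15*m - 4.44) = -0.47*m^6 + 0.3*m^5 - 0.17*m^4 + 1.64*m^3 - 2.43*m^2 - 9.81*m - 8.03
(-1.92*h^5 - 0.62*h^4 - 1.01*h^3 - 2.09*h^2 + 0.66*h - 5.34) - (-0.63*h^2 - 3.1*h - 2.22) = -1.92*h^5 - 0.62*h^4 - 1.01*h^3 - 1.46*h^2 + 3.76*h - 3.12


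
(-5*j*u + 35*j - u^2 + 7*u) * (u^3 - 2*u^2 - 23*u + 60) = -5*j*u^4 + 45*j*u^3 + 45*j*u^2 - 1105*j*u + 2100*j - u^5 + 9*u^4 + 9*u^3 - 221*u^2 + 420*u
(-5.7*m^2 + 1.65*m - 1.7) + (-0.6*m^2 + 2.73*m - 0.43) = -6.3*m^2 + 4.38*m - 2.13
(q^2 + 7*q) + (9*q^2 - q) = 10*q^2 + 6*q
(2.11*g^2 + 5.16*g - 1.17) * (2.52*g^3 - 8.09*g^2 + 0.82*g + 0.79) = 5.3172*g^5 - 4.0667*g^4 - 42.9626*g^3 + 15.3634*g^2 + 3.117*g - 0.9243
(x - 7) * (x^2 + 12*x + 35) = x^3 + 5*x^2 - 49*x - 245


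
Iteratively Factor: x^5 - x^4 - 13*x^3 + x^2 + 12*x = (x - 4)*(x^4 + 3*x^3 - x^2 - 3*x) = (x - 4)*(x + 3)*(x^3 - x) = x*(x - 4)*(x + 3)*(x^2 - 1) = x*(x - 4)*(x - 1)*(x + 3)*(x + 1)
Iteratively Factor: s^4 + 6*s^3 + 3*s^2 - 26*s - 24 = (s - 2)*(s^3 + 8*s^2 + 19*s + 12) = (s - 2)*(s + 3)*(s^2 + 5*s + 4) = (s - 2)*(s + 1)*(s + 3)*(s + 4)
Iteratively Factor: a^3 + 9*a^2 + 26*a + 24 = (a + 2)*(a^2 + 7*a + 12) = (a + 2)*(a + 4)*(a + 3)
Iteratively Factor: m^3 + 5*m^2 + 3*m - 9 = (m + 3)*(m^2 + 2*m - 3) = (m + 3)^2*(m - 1)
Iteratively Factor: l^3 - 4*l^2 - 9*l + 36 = (l - 4)*(l^2 - 9) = (l - 4)*(l - 3)*(l + 3)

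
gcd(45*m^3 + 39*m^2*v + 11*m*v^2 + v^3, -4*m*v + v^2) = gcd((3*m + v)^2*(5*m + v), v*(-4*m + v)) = 1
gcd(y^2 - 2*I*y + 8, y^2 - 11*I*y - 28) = y - 4*I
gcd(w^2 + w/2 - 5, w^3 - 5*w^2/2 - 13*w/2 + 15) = w^2 + w/2 - 5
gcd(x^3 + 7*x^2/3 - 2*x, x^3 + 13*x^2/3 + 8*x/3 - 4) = x^2 + 7*x/3 - 2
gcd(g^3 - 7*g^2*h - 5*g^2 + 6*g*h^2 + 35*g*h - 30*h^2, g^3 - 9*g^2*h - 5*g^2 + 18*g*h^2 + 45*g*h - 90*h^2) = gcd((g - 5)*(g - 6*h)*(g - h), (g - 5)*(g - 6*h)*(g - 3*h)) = g^2 - 6*g*h - 5*g + 30*h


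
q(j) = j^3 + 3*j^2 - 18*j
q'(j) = 3*j^2 + 6*j - 18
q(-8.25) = -208.83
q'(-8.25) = 136.69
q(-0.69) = 13.52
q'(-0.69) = -20.71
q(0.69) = -10.66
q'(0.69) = -12.43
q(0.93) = -13.34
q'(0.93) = -9.83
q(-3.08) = 54.68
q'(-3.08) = -8.02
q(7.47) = 449.78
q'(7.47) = 194.22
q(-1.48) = 29.97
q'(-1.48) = -20.31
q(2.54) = -9.98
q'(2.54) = 16.59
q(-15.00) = -2430.00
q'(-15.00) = 567.00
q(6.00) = 216.00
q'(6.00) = 126.00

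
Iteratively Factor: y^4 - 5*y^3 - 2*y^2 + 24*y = (y - 4)*(y^3 - y^2 - 6*y) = (y - 4)*(y + 2)*(y^2 - 3*y) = y*(y - 4)*(y + 2)*(y - 3)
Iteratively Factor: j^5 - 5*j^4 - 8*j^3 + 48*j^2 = (j)*(j^4 - 5*j^3 - 8*j^2 + 48*j) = j*(j - 4)*(j^3 - j^2 - 12*j) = j^2*(j - 4)*(j^2 - j - 12) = j^2*(j - 4)^2*(j + 3)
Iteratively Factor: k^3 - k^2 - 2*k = (k)*(k^2 - k - 2) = k*(k - 2)*(k + 1)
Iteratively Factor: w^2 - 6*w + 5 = (w - 5)*(w - 1)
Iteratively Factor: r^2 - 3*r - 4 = (r + 1)*(r - 4)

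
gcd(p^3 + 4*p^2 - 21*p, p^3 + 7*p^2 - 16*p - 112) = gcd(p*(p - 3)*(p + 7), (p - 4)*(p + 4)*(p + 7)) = p + 7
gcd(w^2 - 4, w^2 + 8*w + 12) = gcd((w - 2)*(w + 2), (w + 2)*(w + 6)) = w + 2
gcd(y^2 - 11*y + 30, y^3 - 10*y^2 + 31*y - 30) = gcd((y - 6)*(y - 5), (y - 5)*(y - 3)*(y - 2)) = y - 5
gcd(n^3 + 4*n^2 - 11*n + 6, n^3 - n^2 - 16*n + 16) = n - 1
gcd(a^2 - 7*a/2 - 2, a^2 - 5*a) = 1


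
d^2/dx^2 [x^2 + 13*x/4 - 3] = 2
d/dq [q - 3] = 1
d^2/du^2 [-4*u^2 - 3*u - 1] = -8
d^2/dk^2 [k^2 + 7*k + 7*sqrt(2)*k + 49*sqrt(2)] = 2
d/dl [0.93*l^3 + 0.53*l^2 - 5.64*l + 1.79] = 2.79*l^2 + 1.06*l - 5.64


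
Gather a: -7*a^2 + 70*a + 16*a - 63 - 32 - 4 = -7*a^2 + 86*a - 99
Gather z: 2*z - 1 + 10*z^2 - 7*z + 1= 10*z^2 - 5*z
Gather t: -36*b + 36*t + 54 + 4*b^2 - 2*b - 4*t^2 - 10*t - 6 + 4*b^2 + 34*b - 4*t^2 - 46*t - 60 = 8*b^2 - 4*b - 8*t^2 - 20*t - 12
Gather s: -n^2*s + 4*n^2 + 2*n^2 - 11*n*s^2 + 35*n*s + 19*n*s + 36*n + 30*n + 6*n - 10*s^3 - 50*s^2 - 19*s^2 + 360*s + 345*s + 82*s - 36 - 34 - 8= 6*n^2 + 72*n - 10*s^3 + s^2*(-11*n - 69) + s*(-n^2 + 54*n + 787) - 78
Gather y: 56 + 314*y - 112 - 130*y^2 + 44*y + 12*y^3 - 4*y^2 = 12*y^3 - 134*y^2 + 358*y - 56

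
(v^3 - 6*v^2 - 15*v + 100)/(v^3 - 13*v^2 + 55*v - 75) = (v + 4)/(v - 3)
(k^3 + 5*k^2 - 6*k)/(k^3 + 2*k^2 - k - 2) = k*(k + 6)/(k^2 + 3*k + 2)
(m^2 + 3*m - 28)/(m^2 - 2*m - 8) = (m + 7)/(m + 2)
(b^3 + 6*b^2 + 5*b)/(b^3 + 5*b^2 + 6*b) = (b^2 + 6*b + 5)/(b^2 + 5*b + 6)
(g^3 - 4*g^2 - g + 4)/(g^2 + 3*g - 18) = (g^3 - 4*g^2 - g + 4)/(g^2 + 3*g - 18)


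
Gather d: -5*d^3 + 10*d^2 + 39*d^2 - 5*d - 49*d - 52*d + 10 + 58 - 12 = -5*d^3 + 49*d^2 - 106*d + 56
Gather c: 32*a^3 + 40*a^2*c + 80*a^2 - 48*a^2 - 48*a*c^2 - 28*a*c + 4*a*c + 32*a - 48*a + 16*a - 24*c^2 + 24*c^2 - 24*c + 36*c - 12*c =32*a^3 + 32*a^2 - 48*a*c^2 + c*(40*a^2 - 24*a)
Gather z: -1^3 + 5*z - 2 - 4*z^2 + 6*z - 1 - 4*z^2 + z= -8*z^2 + 12*z - 4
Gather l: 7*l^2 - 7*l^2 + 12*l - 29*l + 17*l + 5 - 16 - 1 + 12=0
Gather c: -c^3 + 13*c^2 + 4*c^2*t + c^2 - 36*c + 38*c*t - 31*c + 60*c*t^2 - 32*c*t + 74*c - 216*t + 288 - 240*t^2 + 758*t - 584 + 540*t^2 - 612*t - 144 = -c^3 + c^2*(4*t + 14) + c*(60*t^2 + 6*t + 7) + 300*t^2 - 70*t - 440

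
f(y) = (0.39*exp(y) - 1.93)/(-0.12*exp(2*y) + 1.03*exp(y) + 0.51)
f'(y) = (0.39*exp(y) - 1.93)*(0.24*exp(2*y) - 1.03*exp(y))/(-0.12*exp(2*y) + 1.03*exp(y) + 0.51)^2 + 0.39*exp(y)/(-0.12*exp(2*y) + 1.03*exp(y) + 0.51) = (0.0468*exp(2*y) - 0.4632*exp(y) + 2.1868)*exp(y)/(0.0144*exp(4*y) - 0.2472*exp(3*y) + 0.9385*exp(2*y) + 1.0506*exp(y) + 0.2601)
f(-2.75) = -3.31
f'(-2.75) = 0.42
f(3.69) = -0.09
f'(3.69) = 0.10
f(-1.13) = -2.17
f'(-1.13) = 0.96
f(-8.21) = -3.78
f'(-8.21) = 0.00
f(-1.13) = -2.17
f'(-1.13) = 0.96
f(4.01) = -0.06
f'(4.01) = 0.07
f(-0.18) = -1.25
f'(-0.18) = 0.92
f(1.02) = -0.35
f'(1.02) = 0.59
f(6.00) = -0.00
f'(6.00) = 0.01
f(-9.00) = -3.78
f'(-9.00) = 0.00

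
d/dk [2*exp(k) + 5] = 2*exp(k)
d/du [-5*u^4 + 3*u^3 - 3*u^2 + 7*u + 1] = -20*u^3 + 9*u^2 - 6*u + 7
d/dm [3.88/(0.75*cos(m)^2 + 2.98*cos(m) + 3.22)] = (5.82*cos(m) + 11.5624)*sin(m)/(0.75*cos(m)^2 + 2.98*cos(m) + 3.22)^2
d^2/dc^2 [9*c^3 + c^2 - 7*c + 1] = 54*c + 2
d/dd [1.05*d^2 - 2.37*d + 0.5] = 2.1*d - 2.37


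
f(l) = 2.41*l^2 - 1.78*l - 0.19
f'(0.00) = -1.78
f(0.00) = -0.19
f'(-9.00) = -45.16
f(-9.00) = 211.04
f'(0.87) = 2.41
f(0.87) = 0.09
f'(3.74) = 16.25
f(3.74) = 26.86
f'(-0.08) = -2.17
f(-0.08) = -0.03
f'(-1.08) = -6.99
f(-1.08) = 4.54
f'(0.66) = 1.40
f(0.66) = -0.32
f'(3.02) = 12.78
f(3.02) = 16.41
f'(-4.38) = -22.89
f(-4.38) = 53.84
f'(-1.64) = -9.68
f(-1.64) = 9.21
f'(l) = 4.82*l - 1.78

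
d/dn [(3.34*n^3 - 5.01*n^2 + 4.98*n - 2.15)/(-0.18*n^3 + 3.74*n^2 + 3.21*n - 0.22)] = (2.22044604925031e-16*n^5 + 11.5898*n^4 + 23.2356*n^3 - 38.0727*n^2 + 18.2864*n + 5.8059)/(0.0324*n^6 - 1.3464*n^5 + 12.832*n^4 + 24.09*n^3 + 8.6585*n^2 - 1.4124*n + 0.0484)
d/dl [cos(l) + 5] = -sin(l)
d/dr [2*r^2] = 4*r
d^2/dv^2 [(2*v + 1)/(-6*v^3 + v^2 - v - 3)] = 2*(-(2*v + 1)*(18*v^2 - 2*v + 1)^2 + (36*v^2 - 4*v + (2*v + 1)*(18*v - 1) + 2)*(6*v^3 - v^2 + v + 3))/(6*v^3 - v^2 + v + 3)^3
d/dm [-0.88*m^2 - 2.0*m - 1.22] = -1.76*m - 2.0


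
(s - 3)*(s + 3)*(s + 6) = s^3 + 6*s^2 - 9*s - 54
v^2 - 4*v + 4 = (v - 2)^2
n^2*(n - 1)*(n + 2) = n^4 + n^3 - 2*n^2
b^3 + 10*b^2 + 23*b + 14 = (b + 1)*(b + 2)*(b + 7)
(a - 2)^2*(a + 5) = a^3 + a^2 - 16*a + 20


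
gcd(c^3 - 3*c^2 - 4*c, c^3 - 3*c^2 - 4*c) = c^3 - 3*c^2 - 4*c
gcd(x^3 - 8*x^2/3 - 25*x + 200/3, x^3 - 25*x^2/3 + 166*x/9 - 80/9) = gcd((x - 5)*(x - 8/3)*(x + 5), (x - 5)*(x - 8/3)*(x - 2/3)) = x^2 - 23*x/3 + 40/3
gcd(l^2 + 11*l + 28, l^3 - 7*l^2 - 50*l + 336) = l + 7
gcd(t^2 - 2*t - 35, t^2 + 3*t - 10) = t + 5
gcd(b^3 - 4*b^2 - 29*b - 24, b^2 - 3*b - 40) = b - 8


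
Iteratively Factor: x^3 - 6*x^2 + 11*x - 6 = (x - 3)*(x^2 - 3*x + 2) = (x - 3)*(x - 1)*(x - 2)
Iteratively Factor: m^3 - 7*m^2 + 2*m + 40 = (m - 4)*(m^2 - 3*m - 10) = (m - 5)*(m - 4)*(m + 2)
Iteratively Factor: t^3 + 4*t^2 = (t + 4)*(t^2) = t*(t + 4)*(t)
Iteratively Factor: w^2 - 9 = (w + 3)*(w - 3)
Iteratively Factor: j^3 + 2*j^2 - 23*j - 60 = (j - 5)*(j^2 + 7*j + 12) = (j - 5)*(j + 3)*(j + 4)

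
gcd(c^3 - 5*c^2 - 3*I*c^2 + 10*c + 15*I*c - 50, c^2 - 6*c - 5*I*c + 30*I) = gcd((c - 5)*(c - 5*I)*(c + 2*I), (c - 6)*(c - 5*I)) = c - 5*I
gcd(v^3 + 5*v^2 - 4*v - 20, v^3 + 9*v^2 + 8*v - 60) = v^2 + 3*v - 10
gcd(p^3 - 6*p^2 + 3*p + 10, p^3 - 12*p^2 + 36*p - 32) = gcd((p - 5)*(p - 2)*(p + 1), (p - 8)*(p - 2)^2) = p - 2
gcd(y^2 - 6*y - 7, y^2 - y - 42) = y - 7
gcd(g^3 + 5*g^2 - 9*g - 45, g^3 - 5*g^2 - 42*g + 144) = g - 3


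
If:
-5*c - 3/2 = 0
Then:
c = -3/10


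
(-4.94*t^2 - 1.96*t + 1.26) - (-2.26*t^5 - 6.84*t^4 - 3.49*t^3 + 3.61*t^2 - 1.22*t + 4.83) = 2.26*t^5 + 6.84*t^4 + 3.49*t^3 - 8.55*t^2 - 0.74*t - 3.57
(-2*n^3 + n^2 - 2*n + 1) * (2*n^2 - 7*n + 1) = -4*n^5 + 16*n^4 - 13*n^3 + 17*n^2 - 9*n + 1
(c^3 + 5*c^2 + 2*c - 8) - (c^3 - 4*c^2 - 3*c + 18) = 9*c^2 + 5*c - 26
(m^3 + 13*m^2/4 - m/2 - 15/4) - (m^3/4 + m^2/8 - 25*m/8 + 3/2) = 3*m^3/4 + 25*m^2/8 + 21*m/8 - 21/4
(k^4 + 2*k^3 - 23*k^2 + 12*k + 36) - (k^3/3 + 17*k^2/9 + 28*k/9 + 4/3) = k^4 + 5*k^3/3 - 224*k^2/9 + 80*k/9 + 104/3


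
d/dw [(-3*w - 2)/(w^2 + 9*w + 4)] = (3*w^2 + 4*w + 6)/(w^4 + 18*w^3 + 89*w^2 + 72*w + 16)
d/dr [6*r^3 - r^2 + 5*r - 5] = 18*r^2 - 2*r + 5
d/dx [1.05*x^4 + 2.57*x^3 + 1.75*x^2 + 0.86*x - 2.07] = 4.2*x^3 + 7.71*x^2 + 3.5*x + 0.86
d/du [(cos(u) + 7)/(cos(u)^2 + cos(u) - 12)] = (cos(u)^2 + 14*cos(u) + 19)*sin(u)/(cos(u)^2 + cos(u) - 12)^2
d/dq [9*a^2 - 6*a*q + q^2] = -6*a + 2*q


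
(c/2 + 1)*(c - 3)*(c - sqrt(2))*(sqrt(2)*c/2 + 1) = sqrt(2)*c^4/4 - sqrt(2)*c^3/4 - 2*sqrt(2)*c^2 + sqrt(2)*c/2 + 3*sqrt(2)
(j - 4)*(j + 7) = j^2 + 3*j - 28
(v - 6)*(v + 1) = v^2 - 5*v - 6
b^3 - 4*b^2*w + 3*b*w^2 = b*(b - 3*w)*(b - w)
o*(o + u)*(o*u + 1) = o^3*u + o^2*u^2 + o^2 + o*u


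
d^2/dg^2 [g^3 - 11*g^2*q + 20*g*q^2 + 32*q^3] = 6*g - 22*q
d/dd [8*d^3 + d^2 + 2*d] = 24*d^2 + 2*d + 2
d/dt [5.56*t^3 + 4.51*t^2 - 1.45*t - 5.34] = 16.68*t^2 + 9.02*t - 1.45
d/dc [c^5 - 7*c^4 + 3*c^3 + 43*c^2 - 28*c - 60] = 5*c^4 - 28*c^3 + 9*c^2 + 86*c - 28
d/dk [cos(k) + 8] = -sin(k)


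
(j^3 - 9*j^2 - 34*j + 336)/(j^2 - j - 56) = (j^2 - j - 42)/(j + 7)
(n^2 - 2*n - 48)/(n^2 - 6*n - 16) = (n + 6)/(n + 2)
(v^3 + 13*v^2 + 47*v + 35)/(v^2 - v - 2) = (v^2 + 12*v + 35)/(v - 2)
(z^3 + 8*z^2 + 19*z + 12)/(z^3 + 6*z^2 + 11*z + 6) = (z + 4)/(z + 2)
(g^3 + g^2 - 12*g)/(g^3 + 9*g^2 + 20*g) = (g - 3)/(g + 5)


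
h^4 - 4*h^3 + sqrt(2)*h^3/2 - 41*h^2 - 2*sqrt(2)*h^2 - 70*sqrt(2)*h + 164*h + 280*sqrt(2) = (h - 4)*(h - 5*sqrt(2))*(h + 2*sqrt(2))*(h + 7*sqrt(2)/2)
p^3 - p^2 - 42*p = p*(p - 7)*(p + 6)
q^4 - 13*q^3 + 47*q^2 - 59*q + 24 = (q - 8)*(q - 3)*(q - 1)^2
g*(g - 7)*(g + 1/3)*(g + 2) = g^4 - 14*g^3/3 - 47*g^2/3 - 14*g/3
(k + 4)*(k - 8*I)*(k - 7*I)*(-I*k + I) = -I*k^4 - 15*k^3 - 3*I*k^3 - 45*k^2 + 60*I*k^2 + 60*k + 168*I*k - 224*I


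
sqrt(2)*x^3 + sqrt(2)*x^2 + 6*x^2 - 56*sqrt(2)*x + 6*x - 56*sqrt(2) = (x - 4*sqrt(2))*(x + 7*sqrt(2))*(sqrt(2)*x + sqrt(2))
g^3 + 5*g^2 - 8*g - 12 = (g - 2)*(g + 1)*(g + 6)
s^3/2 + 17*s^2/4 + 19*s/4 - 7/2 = (s/2 + 1)*(s - 1/2)*(s + 7)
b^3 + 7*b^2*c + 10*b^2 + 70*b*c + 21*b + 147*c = (b + 3)*(b + 7)*(b + 7*c)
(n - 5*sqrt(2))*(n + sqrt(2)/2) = n^2 - 9*sqrt(2)*n/2 - 5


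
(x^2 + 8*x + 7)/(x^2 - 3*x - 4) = (x + 7)/(x - 4)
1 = 1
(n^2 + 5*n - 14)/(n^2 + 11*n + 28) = (n - 2)/(n + 4)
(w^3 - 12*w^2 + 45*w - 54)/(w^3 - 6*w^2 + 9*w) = (w - 6)/w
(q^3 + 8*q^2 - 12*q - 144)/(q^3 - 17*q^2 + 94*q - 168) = (q^2 + 12*q + 36)/(q^2 - 13*q + 42)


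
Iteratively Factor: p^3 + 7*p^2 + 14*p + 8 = (p + 4)*(p^2 + 3*p + 2) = (p + 1)*(p + 4)*(p + 2)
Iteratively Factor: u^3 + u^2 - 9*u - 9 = (u - 3)*(u^2 + 4*u + 3) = (u - 3)*(u + 3)*(u + 1)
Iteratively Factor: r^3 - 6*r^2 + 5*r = (r - 1)*(r^2 - 5*r) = r*(r - 1)*(r - 5)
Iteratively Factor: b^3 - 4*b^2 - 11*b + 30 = (b + 3)*(b^2 - 7*b + 10) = (b - 2)*(b + 3)*(b - 5)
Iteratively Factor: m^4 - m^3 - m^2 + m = (m - 1)*(m^3 - m) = (m - 1)^2*(m^2 + m) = m*(m - 1)^2*(m + 1)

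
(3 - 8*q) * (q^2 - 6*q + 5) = -8*q^3 + 51*q^2 - 58*q + 15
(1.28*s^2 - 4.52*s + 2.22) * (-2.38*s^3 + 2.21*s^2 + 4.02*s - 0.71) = -3.0464*s^5 + 13.5864*s^4 - 10.1272*s^3 - 14.173*s^2 + 12.1336*s - 1.5762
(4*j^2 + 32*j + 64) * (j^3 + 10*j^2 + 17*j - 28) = 4*j^5 + 72*j^4 + 452*j^3 + 1072*j^2 + 192*j - 1792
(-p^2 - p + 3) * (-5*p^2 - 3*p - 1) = 5*p^4 + 8*p^3 - 11*p^2 - 8*p - 3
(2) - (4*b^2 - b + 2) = -4*b^2 + b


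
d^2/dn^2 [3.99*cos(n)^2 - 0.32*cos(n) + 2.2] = 0.32*cos(n) - 7.98*cos(2*n)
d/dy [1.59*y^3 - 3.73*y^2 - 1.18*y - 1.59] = 4.77*y^2 - 7.46*y - 1.18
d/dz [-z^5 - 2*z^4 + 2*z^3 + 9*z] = -5*z^4 - 8*z^3 + 6*z^2 + 9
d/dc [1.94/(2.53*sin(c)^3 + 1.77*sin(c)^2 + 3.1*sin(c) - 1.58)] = (-6.8676*sin(c) + 7.3623*cos(2*c) - 13.3763)*cos(c)/(2.53*sin(c)^3 + 1.77*sin(c)^2 + 3.1*sin(c) - 1.58)^2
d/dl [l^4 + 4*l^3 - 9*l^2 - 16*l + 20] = 4*l^3 + 12*l^2 - 18*l - 16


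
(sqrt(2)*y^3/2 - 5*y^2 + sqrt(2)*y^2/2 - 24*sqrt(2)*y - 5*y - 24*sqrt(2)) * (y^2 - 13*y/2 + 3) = sqrt(2)*y^5/2 - 5*y^4 - 11*sqrt(2)*y^4/4 - 103*sqrt(2)*y^3/4 + 55*y^3/2 + 35*y^2/2 + 267*sqrt(2)*y^2/2 - 15*y + 84*sqrt(2)*y - 72*sqrt(2)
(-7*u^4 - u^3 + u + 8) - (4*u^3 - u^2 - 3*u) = -7*u^4 - 5*u^3 + u^2 + 4*u + 8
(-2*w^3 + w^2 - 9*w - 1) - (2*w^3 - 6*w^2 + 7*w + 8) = -4*w^3 + 7*w^2 - 16*w - 9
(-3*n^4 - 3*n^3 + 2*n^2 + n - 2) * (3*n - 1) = -9*n^5 - 6*n^4 + 9*n^3 + n^2 - 7*n + 2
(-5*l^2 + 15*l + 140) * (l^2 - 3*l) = -5*l^4 + 30*l^3 + 95*l^2 - 420*l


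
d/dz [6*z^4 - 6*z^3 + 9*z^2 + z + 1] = 24*z^3 - 18*z^2 + 18*z + 1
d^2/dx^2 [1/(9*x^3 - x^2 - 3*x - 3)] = 2*((1 - 27*x)*(-9*x^3 + x^2 + 3*x + 3) - (-27*x^2 + 2*x + 3)^2)/(-9*x^3 + x^2 + 3*x + 3)^3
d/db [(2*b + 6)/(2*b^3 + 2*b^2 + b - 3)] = 2*(2*b^3 + 2*b^2 + b - (b + 3)*(6*b^2 + 4*b + 1) - 3)/(2*b^3 + 2*b^2 + b - 3)^2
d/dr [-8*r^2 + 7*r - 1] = 7 - 16*r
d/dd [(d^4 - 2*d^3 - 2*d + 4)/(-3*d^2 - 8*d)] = 2*(-3*d^5 - 9*d^4 + 16*d^3 - 3*d^2 + 12*d + 16)/(d^2*(9*d^2 + 48*d + 64))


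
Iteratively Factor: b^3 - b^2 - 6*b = (b - 3)*(b^2 + 2*b) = b*(b - 3)*(b + 2)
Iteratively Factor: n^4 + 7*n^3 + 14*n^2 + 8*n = (n + 2)*(n^3 + 5*n^2 + 4*n) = n*(n + 2)*(n^2 + 5*n + 4) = n*(n + 1)*(n + 2)*(n + 4)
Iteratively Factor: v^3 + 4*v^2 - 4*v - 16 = (v + 2)*(v^2 + 2*v - 8) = (v + 2)*(v + 4)*(v - 2)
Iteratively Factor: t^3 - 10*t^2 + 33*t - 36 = (t - 3)*(t^2 - 7*t + 12) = (t - 4)*(t - 3)*(t - 3)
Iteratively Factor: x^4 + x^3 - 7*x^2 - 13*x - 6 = (x - 3)*(x^3 + 4*x^2 + 5*x + 2) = (x - 3)*(x + 1)*(x^2 + 3*x + 2) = (x - 3)*(x + 1)^2*(x + 2)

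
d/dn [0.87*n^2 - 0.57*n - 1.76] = 1.74*n - 0.57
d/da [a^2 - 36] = 2*a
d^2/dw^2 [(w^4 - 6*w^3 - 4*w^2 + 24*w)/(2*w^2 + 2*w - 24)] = (w^6 + 3*w^5 - 33*w^4 - 146*w^3 + 936*w^2 - 1728*w - 288)/(w^6 + 3*w^5 - 33*w^4 - 71*w^3 + 396*w^2 + 432*w - 1728)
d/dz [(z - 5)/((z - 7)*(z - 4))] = (-z^2 + 10*z - 27)/(z^4 - 22*z^3 + 177*z^2 - 616*z + 784)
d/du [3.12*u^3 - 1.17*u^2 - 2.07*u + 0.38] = 9.36*u^2 - 2.34*u - 2.07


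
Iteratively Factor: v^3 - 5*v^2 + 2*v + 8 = (v + 1)*(v^2 - 6*v + 8) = (v - 4)*(v + 1)*(v - 2)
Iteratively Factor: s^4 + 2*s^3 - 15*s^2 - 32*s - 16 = (s + 1)*(s^3 + s^2 - 16*s - 16) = (s - 4)*(s + 1)*(s^2 + 5*s + 4) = (s - 4)*(s + 1)^2*(s + 4)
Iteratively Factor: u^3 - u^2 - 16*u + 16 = (u + 4)*(u^2 - 5*u + 4) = (u - 4)*(u + 4)*(u - 1)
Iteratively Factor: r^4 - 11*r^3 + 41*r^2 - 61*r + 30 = (r - 3)*(r^3 - 8*r^2 + 17*r - 10) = (r - 3)*(r - 2)*(r^2 - 6*r + 5) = (r - 5)*(r - 3)*(r - 2)*(r - 1)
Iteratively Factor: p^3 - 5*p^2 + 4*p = (p)*(p^2 - 5*p + 4) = p*(p - 4)*(p - 1)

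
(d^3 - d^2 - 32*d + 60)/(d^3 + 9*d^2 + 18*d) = (d^2 - 7*d + 10)/(d*(d + 3))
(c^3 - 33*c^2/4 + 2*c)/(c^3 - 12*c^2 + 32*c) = (c - 1/4)/(c - 4)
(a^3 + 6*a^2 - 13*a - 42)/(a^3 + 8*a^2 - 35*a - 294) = (a^2 - a - 6)/(a^2 + a - 42)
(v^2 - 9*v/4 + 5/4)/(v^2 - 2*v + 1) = (v - 5/4)/(v - 1)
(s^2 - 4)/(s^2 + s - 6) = (s + 2)/(s + 3)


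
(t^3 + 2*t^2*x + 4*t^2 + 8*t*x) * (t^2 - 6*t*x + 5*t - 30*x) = t^5 - 4*t^4*x + 9*t^4 - 12*t^3*x^2 - 36*t^3*x + 20*t^3 - 108*t^2*x^2 - 80*t^2*x - 240*t*x^2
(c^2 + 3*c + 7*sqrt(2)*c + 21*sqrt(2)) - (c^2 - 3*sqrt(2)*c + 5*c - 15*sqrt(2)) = -2*c + 10*sqrt(2)*c + 36*sqrt(2)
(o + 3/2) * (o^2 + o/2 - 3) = o^3 + 2*o^2 - 9*o/4 - 9/2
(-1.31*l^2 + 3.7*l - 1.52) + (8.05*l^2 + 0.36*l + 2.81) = 6.74*l^2 + 4.06*l + 1.29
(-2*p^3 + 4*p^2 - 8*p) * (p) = -2*p^4 + 4*p^3 - 8*p^2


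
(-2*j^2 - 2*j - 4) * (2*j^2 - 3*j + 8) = -4*j^4 + 2*j^3 - 18*j^2 - 4*j - 32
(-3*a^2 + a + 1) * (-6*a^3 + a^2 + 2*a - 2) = 18*a^5 - 9*a^4 - 11*a^3 + 9*a^2 - 2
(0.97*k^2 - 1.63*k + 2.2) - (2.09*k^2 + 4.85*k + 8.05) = -1.12*k^2 - 6.48*k - 5.85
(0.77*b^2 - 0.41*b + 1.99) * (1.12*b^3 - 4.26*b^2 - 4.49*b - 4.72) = 0.8624*b^5 - 3.7394*b^4 + 0.5181*b^3 - 10.2709*b^2 - 6.9999*b - 9.3928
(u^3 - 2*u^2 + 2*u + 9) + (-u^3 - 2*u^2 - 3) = -4*u^2 + 2*u + 6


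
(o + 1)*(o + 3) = o^2 + 4*o + 3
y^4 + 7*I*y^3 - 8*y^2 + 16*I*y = y*(y - I)*(y + 4*I)^2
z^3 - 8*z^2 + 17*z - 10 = (z - 5)*(z - 2)*(z - 1)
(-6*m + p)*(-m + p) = 6*m^2 - 7*m*p + p^2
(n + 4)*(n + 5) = n^2 + 9*n + 20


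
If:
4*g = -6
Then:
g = -3/2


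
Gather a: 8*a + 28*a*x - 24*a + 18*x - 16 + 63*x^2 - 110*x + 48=a*(28*x - 16) + 63*x^2 - 92*x + 32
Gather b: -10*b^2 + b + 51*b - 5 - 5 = -10*b^2 + 52*b - 10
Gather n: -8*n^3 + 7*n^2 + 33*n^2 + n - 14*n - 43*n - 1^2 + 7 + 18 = -8*n^3 + 40*n^2 - 56*n + 24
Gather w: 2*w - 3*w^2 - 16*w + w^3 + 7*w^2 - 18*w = w^3 + 4*w^2 - 32*w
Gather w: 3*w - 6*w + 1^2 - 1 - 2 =-3*w - 2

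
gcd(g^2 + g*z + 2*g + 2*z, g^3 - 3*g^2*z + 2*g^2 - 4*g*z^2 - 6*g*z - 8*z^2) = g^2 + g*z + 2*g + 2*z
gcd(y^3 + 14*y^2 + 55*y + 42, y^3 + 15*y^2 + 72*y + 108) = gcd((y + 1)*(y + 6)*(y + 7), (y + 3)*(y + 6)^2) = y + 6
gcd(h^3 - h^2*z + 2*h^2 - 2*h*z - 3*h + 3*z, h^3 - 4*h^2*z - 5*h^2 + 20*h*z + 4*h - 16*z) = h - 1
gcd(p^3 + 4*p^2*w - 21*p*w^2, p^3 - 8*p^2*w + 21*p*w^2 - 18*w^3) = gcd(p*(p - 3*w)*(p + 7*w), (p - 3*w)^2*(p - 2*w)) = p - 3*w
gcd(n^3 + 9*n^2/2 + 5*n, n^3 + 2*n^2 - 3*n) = n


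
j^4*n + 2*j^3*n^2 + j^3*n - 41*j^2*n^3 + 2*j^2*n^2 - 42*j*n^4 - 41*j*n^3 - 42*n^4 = (j - 6*n)*(j + n)*(j + 7*n)*(j*n + n)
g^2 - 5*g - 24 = (g - 8)*(g + 3)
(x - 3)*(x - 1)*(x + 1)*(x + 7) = x^4 + 4*x^3 - 22*x^2 - 4*x + 21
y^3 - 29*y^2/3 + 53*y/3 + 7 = (y - 7)*(y - 3)*(y + 1/3)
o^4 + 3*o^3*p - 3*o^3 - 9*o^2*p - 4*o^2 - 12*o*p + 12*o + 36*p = (o - 3)*(o - 2)*(o + 2)*(o + 3*p)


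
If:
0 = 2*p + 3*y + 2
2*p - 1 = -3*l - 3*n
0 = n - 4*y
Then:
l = 1 - 3*y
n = 4*y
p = -3*y/2 - 1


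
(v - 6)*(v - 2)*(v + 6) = v^3 - 2*v^2 - 36*v + 72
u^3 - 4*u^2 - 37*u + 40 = (u - 8)*(u - 1)*(u + 5)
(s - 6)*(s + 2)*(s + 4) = s^3 - 28*s - 48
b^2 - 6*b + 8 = (b - 4)*(b - 2)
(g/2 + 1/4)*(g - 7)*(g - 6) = g^3/2 - 25*g^2/4 + 71*g/4 + 21/2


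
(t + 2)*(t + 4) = t^2 + 6*t + 8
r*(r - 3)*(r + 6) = r^3 + 3*r^2 - 18*r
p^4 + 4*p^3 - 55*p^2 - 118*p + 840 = (p - 5)*(p - 4)*(p + 6)*(p + 7)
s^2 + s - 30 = (s - 5)*(s + 6)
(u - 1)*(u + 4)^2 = u^3 + 7*u^2 + 8*u - 16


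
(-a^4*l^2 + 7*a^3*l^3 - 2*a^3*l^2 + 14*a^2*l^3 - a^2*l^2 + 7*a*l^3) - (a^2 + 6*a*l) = -a^4*l^2 + 7*a^3*l^3 - 2*a^3*l^2 + 14*a^2*l^3 - a^2*l^2 - a^2 + 7*a*l^3 - 6*a*l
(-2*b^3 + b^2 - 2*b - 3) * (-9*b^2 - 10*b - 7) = 18*b^5 + 11*b^4 + 22*b^3 + 40*b^2 + 44*b + 21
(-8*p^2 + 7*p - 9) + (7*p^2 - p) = -p^2 + 6*p - 9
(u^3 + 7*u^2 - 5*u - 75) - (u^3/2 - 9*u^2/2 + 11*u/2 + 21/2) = u^3/2 + 23*u^2/2 - 21*u/2 - 171/2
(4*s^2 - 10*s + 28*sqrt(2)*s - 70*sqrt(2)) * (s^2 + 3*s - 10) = 4*s^4 + 2*s^3 + 28*sqrt(2)*s^3 - 70*s^2 + 14*sqrt(2)*s^2 - 490*sqrt(2)*s + 100*s + 700*sqrt(2)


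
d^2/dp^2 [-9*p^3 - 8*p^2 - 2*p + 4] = -54*p - 16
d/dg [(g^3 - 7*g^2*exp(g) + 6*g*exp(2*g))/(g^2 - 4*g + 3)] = (-2*g*(g - 2)*(g^2 - 7*g*exp(g) + 6*exp(2*g)) + (g^2 - 4*g + 3)*(-7*g^2*exp(g) + 3*g^2 + 12*g*exp(2*g) - 14*g*exp(g) + 6*exp(2*g)))/(g^2 - 4*g + 3)^2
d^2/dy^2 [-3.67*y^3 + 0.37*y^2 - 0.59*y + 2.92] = 0.74 - 22.02*y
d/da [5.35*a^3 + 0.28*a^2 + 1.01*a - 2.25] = 16.05*a^2 + 0.56*a + 1.01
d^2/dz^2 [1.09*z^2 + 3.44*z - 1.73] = 2.18000000000000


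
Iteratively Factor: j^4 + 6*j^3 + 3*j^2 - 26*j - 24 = (j + 3)*(j^3 + 3*j^2 - 6*j - 8) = (j + 3)*(j + 4)*(j^2 - j - 2) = (j - 2)*(j + 3)*(j + 4)*(j + 1)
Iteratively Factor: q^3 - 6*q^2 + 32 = (q + 2)*(q^2 - 8*q + 16) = (q - 4)*(q + 2)*(q - 4)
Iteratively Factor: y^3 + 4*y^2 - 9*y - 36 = (y - 3)*(y^2 + 7*y + 12) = (y - 3)*(y + 3)*(y + 4)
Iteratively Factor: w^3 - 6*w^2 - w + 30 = (w + 2)*(w^2 - 8*w + 15) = (w - 5)*(w + 2)*(w - 3)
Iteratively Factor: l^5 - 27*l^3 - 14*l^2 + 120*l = (l + 3)*(l^4 - 3*l^3 - 18*l^2 + 40*l) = (l - 5)*(l + 3)*(l^3 + 2*l^2 - 8*l) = l*(l - 5)*(l + 3)*(l^2 + 2*l - 8) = l*(l - 5)*(l - 2)*(l + 3)*(l + 4)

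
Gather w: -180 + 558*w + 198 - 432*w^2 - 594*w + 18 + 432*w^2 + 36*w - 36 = 0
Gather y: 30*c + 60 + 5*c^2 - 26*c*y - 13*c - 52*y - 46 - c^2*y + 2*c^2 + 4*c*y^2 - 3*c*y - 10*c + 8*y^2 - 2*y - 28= 7*c^2 + 7*c + y^2*(4*c + 8) + y*(-c^2 - 29*c - 54) - 14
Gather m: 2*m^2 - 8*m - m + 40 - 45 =2*m^2 - 9*m - 5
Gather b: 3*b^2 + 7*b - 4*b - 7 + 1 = 3*b^2 + 3*b - 6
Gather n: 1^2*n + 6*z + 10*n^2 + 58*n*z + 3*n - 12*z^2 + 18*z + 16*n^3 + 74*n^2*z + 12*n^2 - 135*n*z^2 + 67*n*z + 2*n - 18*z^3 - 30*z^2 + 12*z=16*n^3 + n^2*(74*z + 22) + n*(-135*z^2 + 125*z + 6) - 18*z^3 - 42*z^2 + 36*z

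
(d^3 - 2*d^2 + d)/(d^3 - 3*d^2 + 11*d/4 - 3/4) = 4*d*(d - 1)/(4*d^2 - 8*d + 3)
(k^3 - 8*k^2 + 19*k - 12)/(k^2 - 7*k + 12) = k - 1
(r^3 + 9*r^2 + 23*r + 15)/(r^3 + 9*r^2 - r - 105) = (r^2 + 4*r + 3)/(r^2 + 4*r - 21)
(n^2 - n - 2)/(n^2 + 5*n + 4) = (n - 2)/(n + 4)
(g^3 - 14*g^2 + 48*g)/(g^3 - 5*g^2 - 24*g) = (g - 6)/(g + 3)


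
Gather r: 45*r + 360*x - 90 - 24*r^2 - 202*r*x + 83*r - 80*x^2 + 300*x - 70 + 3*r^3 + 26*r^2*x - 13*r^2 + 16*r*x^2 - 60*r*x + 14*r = 3*r^3 + r^2*(26*x - 37) + r*(16*x^2 - 262*x + 142) - 80*x^2 + 660*x - 160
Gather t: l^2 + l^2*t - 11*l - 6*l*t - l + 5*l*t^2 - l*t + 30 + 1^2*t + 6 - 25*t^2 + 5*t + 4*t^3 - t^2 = l^2 - 12*l + 4*t^3 + t^2*(5*l - 26) + t*(l^2 - 7*l + 6) + 36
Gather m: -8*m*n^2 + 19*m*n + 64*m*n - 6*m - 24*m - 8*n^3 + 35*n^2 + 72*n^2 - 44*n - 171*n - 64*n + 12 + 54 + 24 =m*(-8*n^2 + 83*n - 30) - 8*n^3 + 107*n^2 - 279*n + 90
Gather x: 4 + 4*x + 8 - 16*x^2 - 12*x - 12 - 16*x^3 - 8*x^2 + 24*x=-16*x^3 - 24*x^2 + 16*x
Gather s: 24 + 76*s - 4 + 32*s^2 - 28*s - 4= 32*s^2 + 48*s + 16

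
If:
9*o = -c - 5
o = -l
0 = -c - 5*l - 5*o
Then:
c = 0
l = 5/9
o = -5/9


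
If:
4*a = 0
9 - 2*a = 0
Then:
No Solution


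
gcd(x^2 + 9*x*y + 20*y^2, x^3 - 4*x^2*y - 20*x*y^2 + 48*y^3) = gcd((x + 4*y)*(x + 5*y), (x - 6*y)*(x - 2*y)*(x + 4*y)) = x + 4*y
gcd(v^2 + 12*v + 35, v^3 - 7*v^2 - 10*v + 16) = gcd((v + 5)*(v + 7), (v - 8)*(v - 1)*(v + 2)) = 1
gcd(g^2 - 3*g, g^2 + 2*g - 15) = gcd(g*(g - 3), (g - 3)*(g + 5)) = g - 3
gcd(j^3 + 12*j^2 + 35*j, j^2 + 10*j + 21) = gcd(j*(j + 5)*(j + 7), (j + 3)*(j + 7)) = j + 7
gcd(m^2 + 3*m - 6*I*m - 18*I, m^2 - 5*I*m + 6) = m - 6*I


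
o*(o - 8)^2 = o^3 - 16*o^2 + 64*o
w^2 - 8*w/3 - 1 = (w - 3)*(w + 1/3)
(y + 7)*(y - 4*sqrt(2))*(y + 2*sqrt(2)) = y^3 - 2*sqrt(2)*y^2 + 7*y^2 - 14*sqrt(2)*y - 16*y - 112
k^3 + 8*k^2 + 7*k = k*(k + 1)*(k + 7)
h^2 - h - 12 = (h - 4)*(h + 3)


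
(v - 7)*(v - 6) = v^2 - 13*v + 42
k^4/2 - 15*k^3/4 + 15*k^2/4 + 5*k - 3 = (k/2 + 1/2)*(k - 6)*(k - 2)*(k - 1/2)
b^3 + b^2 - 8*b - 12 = (b - 3)*(b + 2)^2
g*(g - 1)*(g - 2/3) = g^3 - 5*g^2/3 + 2*g/3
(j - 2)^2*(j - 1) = j^3 - 5*j^2 + 8*j - 4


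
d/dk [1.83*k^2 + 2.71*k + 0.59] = 3.66*k + 2.71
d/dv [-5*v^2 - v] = -10*v - 1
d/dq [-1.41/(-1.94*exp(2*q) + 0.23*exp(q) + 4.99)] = (0.3243 - 5.4708*exp(q))*exp(q)/(-1.94*exp(2*q) + 0.23*exp(q) + 4.99)^2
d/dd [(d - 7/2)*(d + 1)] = 2*d - 5/2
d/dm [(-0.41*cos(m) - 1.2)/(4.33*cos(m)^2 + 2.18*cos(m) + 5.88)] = (1.7753*sin(m)^2 - 10.392*cos(m) - 1.9805)*sin(m)/(4.33*cos(m)^2 + 2.18*cos(m) + 5.88)^2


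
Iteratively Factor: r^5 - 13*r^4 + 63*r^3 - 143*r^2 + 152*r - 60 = (r - 3)*(r^4 - 10*r^3 + 33*r^2 - 44*r + 20) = (r - 3)*(r - 1)*(r^3 - 9*r^2 + 24*r - 20) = (r - 3)*(r - 2)*(r - 1)*(r^2 - 7*r + 10) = (r - 5)*(r - 3)*(r - 2)*(r - 1)*(r - 2)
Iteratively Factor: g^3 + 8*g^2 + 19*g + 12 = (g + 3)*(g^2 + 5*g + 4) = (g + 3)*(g + 4)*(g + 1)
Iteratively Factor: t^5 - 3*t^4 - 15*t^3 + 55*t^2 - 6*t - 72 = (t + 4)*(t^4 - 7*t^3 + 13*t^2 + 3*t - 18) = (t - 3)*(t + 4)*(t^3 - 4*t^2 + t + 6) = (t - 3)*(t - 2)*(t + 4)*(t^2 - 2*t - 3) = (t - 3)^2*(t - 2)*(t + 4)*(t + 1)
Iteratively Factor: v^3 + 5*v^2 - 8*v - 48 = (v + 4)*(v^2 + v - 12) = (v + 4)^2*(v - 3)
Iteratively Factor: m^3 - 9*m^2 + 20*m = (m - 4)*(m^2 - 5*m) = m*(m - 4)*(m - 5)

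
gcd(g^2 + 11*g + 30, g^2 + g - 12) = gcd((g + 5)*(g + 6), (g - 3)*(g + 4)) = 1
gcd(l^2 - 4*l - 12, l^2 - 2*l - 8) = l + 2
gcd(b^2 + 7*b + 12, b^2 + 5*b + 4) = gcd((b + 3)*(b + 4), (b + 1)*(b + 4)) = b + 4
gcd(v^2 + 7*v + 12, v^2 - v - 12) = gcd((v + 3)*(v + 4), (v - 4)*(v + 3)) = v + 3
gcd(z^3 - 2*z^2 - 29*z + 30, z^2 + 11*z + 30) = z + 5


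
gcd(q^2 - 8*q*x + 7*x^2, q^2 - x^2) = -q + x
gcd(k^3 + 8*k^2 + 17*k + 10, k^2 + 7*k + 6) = k + 1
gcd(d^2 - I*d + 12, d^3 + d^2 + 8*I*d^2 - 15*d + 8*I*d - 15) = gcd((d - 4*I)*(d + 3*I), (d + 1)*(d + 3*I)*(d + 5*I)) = d + 3*I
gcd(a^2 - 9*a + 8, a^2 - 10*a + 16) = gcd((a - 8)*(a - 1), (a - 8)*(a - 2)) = a - 8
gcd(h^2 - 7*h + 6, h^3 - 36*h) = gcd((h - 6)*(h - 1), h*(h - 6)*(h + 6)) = h - 6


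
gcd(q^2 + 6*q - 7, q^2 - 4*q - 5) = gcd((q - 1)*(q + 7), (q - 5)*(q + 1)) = 1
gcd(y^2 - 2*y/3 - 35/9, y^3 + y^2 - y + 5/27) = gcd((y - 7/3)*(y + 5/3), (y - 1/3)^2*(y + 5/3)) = y + 5/3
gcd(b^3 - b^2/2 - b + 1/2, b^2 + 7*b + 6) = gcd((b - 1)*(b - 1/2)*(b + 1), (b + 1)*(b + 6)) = b + 1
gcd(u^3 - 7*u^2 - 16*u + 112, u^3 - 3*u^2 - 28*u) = u^2 - 3*u - 28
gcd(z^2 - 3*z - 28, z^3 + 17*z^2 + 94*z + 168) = z + 4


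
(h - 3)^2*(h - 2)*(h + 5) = h^4 - 3*h^3 - 19*h^2 + 87*h - 90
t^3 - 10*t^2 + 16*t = t*(t - 8)*(t - 2)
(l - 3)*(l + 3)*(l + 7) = l^3 + 7*l^2 - 9*l - 63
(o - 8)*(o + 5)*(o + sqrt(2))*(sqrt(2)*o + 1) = sqrt(2)*o^4 - 3*sqrt(2)*o^3 + 3*o^3 - 39*sqrt(2)*o^2 - 9*o^2 - 120*o - 3*sqrt(2)*o - 40*sqrt(2)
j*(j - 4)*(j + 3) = j^3 - j^2 - 12*j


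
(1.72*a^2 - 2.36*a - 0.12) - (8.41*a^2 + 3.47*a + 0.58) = -6.69*a^2 - 5.83*a - 0.7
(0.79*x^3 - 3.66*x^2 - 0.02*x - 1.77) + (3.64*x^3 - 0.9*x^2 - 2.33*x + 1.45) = 4.43*x^3 - 4.56*x^2 - 2.35*x - 0.32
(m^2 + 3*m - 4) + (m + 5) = m^2 + 4*m + 1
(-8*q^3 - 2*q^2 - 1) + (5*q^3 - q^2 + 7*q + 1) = -3*q^3 - 3*q^2 + 7*q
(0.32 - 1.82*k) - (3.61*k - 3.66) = 3.98 - 5.43*k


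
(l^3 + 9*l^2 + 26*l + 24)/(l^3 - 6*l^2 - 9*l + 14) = (l^2 + 7*l + 12)/(l^2 - 8*l + 7)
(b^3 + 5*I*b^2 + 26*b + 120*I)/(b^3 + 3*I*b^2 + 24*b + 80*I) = (b + 6*I)/(b + 4*I)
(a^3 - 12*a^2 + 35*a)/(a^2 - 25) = a*(a - 7)/(a + 5)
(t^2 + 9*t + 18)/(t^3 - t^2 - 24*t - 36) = (t + 6)/(t^2 - 4*t - 12)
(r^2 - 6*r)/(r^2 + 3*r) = (r - 6)/(r + 3)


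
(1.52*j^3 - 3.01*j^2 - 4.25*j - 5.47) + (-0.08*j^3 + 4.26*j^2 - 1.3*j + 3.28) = 1.44*j^3 + 1.25*j^2 - 5.55*j - 2.19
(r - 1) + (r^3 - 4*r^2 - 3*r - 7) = r^3 - 4*r^2 - 2*r - 8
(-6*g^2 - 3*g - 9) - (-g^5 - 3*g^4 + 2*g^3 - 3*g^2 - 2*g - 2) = g^5 + 3*g^4 - 2*g^3 - 3*g^2 - g - 7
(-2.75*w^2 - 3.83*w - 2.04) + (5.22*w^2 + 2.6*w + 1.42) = 2.47*w^2 - 1.23*w - 0.62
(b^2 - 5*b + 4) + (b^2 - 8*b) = 2*b^2 - 13*b + 4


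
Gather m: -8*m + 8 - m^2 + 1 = -m^2 - 8*m + 9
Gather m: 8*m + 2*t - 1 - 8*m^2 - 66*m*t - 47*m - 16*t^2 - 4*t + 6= -8*m^2 + m*(-66*t - 39) - 16*t^2 - 2*t + 5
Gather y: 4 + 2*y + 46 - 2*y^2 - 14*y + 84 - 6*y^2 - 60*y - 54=-8*y^2 - 72*y + 80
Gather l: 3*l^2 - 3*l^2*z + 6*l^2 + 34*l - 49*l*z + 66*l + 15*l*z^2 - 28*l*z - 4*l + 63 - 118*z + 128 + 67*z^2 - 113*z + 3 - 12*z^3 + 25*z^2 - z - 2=l^2*(9 - 3*z) + l*(15*z^2 - 77*z + 96) - 12*z^3 + 92*z^2 - 232*z + 192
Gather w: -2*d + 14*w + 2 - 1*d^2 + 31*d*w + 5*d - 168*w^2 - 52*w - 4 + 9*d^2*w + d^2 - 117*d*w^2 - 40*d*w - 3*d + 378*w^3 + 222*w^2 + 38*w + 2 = 378*w^3 + w^2*(54 - 117*d) + w*(9*d^2 - 9*d)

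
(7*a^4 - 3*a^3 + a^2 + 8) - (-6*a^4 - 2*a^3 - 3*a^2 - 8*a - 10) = 13*a^4 - a^3 + 4*a^2 + 8*a + 18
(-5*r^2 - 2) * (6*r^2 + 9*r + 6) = -30*r^4 - 45*r^3 - 42*r^2 - 18*r - 12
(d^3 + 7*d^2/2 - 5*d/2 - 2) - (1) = d^3 + 7*d^2/2 - 5*d/2 - 3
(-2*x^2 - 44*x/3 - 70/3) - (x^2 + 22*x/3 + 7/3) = -3*x^2 - 22*x - 77/3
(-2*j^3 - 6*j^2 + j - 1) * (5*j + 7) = -10*j^4 - 44*j^3 - 37*j^2 + 2*j - 7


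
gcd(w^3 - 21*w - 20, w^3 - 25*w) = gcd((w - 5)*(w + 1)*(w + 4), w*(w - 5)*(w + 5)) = w - 5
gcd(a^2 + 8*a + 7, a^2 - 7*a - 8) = a + 1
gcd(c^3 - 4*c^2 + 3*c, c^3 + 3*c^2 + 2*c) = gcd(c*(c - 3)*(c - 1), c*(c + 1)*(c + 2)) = c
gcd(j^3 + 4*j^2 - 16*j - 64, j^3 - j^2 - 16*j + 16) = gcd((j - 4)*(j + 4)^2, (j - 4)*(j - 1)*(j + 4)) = j^2 - 16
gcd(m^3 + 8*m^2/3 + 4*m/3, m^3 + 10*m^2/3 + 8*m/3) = m^2 + 2*m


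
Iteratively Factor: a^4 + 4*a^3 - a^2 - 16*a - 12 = (a + 2)*(a^3 + 2*a^2 - 5*a - 6) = (a - 2)*(a + 2)*(a^2 + 4*a + 3) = (a - 2)*(a + 1)*(a + 2)*(a + 3)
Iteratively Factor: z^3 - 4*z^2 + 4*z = (z)*(z^2 - 4*z + 4) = z*(z - 2)*(z - 2)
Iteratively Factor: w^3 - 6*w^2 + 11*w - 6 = (w - 1)*(w^2 - 5*w + 6) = (w - 3)*(w - 1)*(w - 2)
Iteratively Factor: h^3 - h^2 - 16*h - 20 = (h - 5)*(h^2 + 4*h + 4) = (h - 5)*(h + 2)*(h + 2)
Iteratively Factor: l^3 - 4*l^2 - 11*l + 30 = (l - 5)*(l^2 + l - 6) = (l - 5)*(l + 3)*(l - 2)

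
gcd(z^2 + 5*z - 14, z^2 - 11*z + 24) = 1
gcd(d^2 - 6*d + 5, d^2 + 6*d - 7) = d - 1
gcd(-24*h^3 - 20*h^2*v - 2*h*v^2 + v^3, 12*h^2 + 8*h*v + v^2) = 2*h + v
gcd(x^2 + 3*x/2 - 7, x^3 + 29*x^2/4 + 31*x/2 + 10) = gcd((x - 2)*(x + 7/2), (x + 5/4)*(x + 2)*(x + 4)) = 1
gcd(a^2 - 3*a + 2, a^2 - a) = a - 1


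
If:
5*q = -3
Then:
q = -3/5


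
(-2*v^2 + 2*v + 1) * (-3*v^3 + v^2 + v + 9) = 6*v^5 - 8*v^4 - 3*v^3 - 15*v^2 + 19*v + 9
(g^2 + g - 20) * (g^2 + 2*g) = g^4 + 3*g^3 - 18*g^2 - 40*g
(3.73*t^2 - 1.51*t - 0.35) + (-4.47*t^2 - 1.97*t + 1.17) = -0.74*t^2 - 3.48*t + 0.82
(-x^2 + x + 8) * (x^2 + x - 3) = -x^4 + 12*x^2 + 5*x - 24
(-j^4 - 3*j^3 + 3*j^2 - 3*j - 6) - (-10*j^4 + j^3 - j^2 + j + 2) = 9*j^4 - 4*j^3 + 4*j^2 - 4*j - 8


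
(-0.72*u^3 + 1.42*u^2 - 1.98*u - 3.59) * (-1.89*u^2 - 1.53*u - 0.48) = 1.3608*u^5 - 1.5822*u^4 + 1.9152*u^3 + 9.1329*u^2 + 6.4431*u + 1.7232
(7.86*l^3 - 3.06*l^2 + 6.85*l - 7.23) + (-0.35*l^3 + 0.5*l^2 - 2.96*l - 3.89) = 7.51*l^3 - 2.56*l^2 + 3.89*l - 11.12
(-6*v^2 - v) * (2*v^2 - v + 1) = -12*v^4 + 4*v^3 - 5*v^2 - v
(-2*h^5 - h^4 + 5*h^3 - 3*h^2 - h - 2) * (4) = -8*h^5 - 4*h^4 + 20*h^3 - 12*h^2 - 4*h - 8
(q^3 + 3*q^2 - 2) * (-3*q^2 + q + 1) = -3*q^5 - 8*q^4 + 4*q^3 + 9*q^2 - 2*q - 2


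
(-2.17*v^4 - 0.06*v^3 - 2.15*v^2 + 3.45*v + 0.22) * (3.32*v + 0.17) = -7.2044*v^5 - 0.5681*v^4 - 7.1482*v^3 + 11.0885*v^2 + 1.3169*v + 0.0374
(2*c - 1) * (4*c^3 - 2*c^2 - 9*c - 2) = 8*c^4 - 8*c^3 - 16*c^2 + 5*c + 2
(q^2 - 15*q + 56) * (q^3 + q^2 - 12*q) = q^5 - 14*q^4 + 29*q^3 + 236*q^2 - 672*q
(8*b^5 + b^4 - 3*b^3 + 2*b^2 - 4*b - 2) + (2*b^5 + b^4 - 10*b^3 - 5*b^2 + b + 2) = 10*b^5 + 2*b^4 - 13*b^3 - 3*b^2 - 3*b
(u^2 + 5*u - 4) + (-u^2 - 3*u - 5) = 2*u - 9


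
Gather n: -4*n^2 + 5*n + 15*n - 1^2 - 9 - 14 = -4*n^2 + 20*n - 24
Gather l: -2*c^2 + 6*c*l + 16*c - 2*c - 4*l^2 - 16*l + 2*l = -2*c^2 + 14*c - 4*l^2 + l*(6*c - 14)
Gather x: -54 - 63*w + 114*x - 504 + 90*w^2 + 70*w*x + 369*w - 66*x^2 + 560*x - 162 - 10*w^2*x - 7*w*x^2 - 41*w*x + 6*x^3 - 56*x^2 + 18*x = 90*w^2 + 306*w + 6*x^3 + x^2*(-7*w - 122) + x*(-10*w^2 + 29*w + 692) - 720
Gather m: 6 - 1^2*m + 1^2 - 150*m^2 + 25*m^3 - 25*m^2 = 25*m^3 - 175*m^2 - m + 7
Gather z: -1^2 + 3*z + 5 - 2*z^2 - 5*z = -2*z^2 - 2*z + 4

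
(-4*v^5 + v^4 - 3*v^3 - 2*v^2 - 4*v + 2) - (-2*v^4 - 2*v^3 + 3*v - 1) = -4*v^5 + 3*v^4 - v^3 - 2*v^2 - 7*v + 3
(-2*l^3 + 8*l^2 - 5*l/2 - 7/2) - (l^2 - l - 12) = -2*l^3 + 7*l^2 - 3*l/2 + 17/2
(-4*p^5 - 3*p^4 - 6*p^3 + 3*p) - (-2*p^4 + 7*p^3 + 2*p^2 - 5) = -4*p^5 - p^4 - 13*p^3 - 2*p^2 + 3*p + 5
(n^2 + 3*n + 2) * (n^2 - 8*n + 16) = n^4 - 5*n^3 - 6*n^2 + 32*n + 32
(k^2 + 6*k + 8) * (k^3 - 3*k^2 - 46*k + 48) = k^5 + 3*k^4 - 56*k^3 - 252*k^2 - 80*k + 384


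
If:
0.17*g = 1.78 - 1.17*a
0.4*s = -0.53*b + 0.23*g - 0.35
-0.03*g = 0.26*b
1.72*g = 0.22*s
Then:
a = 1.54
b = 0.01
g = -0.12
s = -0.96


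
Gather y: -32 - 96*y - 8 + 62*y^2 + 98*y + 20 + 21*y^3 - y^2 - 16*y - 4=21*y^3 + 61*y^2 - 14*y - 24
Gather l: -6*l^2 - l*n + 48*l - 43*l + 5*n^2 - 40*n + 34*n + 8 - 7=-6*l^2 + l*(5 - n) + 5*n^2 - 6*n + 1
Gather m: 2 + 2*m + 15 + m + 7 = 3*m + 24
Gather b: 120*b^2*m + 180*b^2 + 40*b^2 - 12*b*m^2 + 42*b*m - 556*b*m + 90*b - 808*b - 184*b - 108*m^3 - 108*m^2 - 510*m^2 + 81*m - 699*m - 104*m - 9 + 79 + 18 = b^2*(120*m + 220) + b*(-12*m^2 - 514*m - 902) - 108*m^3 - 618*m^2 - 722*m + 88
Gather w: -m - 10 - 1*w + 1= -m - w - 9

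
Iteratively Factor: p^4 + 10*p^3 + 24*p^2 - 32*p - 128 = (p - 2)*(p^3 + 12*p^2 + 48*p + 64) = (p - 2)*(p + 4)*(p^2 + 8*p + 16) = (p - 2)*(p + 4)^2*(p + 4)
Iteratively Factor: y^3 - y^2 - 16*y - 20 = (y - 5)*(y^2 + 4*y + 4) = (y - 5)*(y + 2)*(y + 2)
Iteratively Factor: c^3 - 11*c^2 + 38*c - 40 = (c - 5)*(c^2 - 6*c + 8) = (c - 5)*(c - 2)*(c - 4)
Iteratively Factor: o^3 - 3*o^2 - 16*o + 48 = (o - 4)*(o^2 + o - 12) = (o - 4)*(o - 3)*(o + 4)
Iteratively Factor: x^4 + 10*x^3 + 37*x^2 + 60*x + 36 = (x + 3)*(x^3 + 7*x^2 + 16*x + 12) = (x + 2)*(x + 3)*(x^2 + 5*x + 6) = (x + 2)*(x + 3)^2*(x + 2)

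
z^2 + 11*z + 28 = (z + 4)*(z + 7)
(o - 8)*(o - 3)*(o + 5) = o^3 - 6*o^2 - 31*o + 120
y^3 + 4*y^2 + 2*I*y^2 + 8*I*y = y*(y + 4)*(y + 2*I)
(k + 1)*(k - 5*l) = k^2 - 5*k*l + k - 5*l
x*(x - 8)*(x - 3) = x^3 - 11*x^2 + 24*x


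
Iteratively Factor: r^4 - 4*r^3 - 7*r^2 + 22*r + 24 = (r + 2)*(r^3 - 6*r^2 + 5*r + 12) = (r + 1)*(r + 2)*(r^2 - 7*r + 12) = (r - 4)*(r + 1)*(r + 2)*(r - 3)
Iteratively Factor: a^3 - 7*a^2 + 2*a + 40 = (a + 2)*(a^2 - 9*a + 20) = (a - 5)*(a + 2)*(a - 4)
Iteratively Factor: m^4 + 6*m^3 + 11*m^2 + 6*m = (m + 2)*(m^3 + 4*m^2 + 3*m) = (m + 1)*(m + 2)*(m^2 + 3*m) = m*(m + 1)*(m + 2)*(m + 3)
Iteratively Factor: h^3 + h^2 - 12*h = (h)*(h^2 + h - 12) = h*(h + 4)*(h - 3)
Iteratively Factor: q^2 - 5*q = (q - 5)*(q)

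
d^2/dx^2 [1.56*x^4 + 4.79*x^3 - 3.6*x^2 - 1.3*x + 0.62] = 18.72*x^2 + 28.74*x - 7.2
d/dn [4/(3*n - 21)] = -4/(3*(n - 7)^2)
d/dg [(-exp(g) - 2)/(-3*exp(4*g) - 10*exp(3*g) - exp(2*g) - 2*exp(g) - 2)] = (-2*(exp(g) + 2)*(6*exp(3*g) + 15*exp(2*g) + exp(g) + 1) + 3*exp(4*g) + 10*exp(3*g) + exp(2*g) + 2*exp(g) + 2)*exp(g)/(3*exp(4*g) + 10*exp(3*g) + exp(2*g) + 2*exp(g) + 2)^2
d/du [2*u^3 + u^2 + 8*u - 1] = 6*u^2 + 2*u + 8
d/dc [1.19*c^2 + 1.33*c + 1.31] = 2.38*c + 1.33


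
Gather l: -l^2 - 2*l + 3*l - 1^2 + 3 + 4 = -l^2 + l + 6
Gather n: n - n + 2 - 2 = 0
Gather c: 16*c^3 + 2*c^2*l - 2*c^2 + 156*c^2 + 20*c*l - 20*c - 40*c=16*c^3 + c^2*(2*l + 154) + c*(20*l - 60)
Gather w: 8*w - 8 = 8*w - 8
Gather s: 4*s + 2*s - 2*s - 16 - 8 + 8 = 4*s - 16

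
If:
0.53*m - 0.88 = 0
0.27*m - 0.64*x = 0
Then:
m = 1.66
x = 0.70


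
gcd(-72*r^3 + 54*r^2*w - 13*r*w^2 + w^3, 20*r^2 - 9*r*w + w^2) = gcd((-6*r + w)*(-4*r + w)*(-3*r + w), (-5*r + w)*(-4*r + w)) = 4*r - w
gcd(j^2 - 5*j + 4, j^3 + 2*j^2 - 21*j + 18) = j - 1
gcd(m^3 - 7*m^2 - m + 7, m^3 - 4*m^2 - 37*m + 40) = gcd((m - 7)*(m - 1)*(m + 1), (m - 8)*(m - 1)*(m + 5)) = m - 1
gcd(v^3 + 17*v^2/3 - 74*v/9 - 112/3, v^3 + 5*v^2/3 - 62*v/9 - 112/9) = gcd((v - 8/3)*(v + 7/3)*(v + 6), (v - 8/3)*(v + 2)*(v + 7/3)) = v^2 - v/3 - 56/9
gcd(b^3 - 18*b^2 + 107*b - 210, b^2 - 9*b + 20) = b - 5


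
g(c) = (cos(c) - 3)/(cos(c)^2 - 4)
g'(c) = 2*(cos(c) - 3)*sin(c)*cos(c)/(cos(c)^2 - 4)^2 - sin(c)/(cos(c)^2 - 4)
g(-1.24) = 0.69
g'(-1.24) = -0.13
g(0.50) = 0.66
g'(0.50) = -0.02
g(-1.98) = 0.88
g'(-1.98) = -0.41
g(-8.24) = 0.88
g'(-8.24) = -0.40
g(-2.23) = 1.00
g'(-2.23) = -0.48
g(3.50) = 1.26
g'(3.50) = -0.38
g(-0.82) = 0.66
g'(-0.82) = -0.02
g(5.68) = 0.66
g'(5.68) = 0.01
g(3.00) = 1.32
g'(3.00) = 0.17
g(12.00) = 0.66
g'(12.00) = 0.02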